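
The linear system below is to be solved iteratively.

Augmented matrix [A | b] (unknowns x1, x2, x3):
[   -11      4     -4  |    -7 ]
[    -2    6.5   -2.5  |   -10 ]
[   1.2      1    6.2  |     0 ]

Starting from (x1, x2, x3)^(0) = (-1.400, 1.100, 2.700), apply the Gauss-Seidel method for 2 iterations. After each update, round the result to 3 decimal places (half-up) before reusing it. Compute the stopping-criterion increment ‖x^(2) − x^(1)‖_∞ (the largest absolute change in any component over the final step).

Iteration 1:
  x1 = (-7 - (4)·1.100 - (-4)·2.700) / (-11) = 0.055
  x2 = (-10 - (-2)·0.055 - (-2.5)·2.700) / (6.5) = -0.483
  x3 = (0 - (1.2)·0.055 - (1)·-0.483) / (6.2) = 0.067
Iteration 2:
  x1 = (-7 - (4)·-0.483 - (-4)·0.067) / (-11) = 0.436
  x2 = (-10 - (-2)·0.436 - (-2.5)·0.067) / (6.5) = -1.379
  x3 = (0 - (1.2)·0.436 - (1)·-1.379) / (6.2) = 0.138
Change: (0.381, -0.896, 0.071) → max |·| = 0.896

0.896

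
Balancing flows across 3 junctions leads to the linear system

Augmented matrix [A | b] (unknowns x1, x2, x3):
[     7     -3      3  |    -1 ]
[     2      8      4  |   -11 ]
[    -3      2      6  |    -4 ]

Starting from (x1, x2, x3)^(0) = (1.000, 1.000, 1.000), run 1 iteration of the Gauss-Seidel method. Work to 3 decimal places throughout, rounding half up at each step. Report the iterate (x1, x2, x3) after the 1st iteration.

(-0.143, -1.839, -0.125)

Iteration 1:
  x1 = (-1 - (-3)·1.000 - (3)·1.000) / (7) = -0.143
  x2 = (-11 - (2)·-0.143 - (4)·1.000) / (8) = -1.839
  x3 = (-4 - (-3)·-0.143 - (2)·-1.839) / (6) = -0.125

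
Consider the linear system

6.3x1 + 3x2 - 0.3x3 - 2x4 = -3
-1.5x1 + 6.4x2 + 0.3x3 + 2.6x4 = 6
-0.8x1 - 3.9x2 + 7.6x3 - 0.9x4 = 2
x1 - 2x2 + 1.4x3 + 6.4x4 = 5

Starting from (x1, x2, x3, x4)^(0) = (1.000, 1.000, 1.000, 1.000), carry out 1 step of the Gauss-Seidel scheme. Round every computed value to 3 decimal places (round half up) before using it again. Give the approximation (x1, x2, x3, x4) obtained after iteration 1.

Iteration 1:
  x1 = (-3 - (3)·1.000 - (-0.3)·1.000 - (-2)·1.000) / (6.3) = -0.587
  x2 = (6 - (-1.5)·-0.587 - (0.3)·1.000 - (2.6)·1.000) / (6.4) = 0.347
  x3 = (2 - (-0.8)·-0.587 - (-3.9)·0.347 - (-0.9)·1.000) / (7.6) = 0.498
  x4 = (5 - (1)·-0.587 - (-2)·0.347 - (1.4)·0.498) / (6.4) = 0.872

(-0.587, 0.347, 0.498, 0.872)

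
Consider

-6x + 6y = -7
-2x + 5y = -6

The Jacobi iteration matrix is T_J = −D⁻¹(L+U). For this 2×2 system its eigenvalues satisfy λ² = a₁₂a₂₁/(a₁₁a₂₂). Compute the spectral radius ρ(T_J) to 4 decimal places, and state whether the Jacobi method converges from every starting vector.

a₁₂a₂₁/(a₁₁a₂₂) = (6)·(-2) / ((-6)·(5)) = 0.400000
ρ = √|0.400000| = √0.400000 = 0.6325
ρ < 1, so Jacobi converges

0.6325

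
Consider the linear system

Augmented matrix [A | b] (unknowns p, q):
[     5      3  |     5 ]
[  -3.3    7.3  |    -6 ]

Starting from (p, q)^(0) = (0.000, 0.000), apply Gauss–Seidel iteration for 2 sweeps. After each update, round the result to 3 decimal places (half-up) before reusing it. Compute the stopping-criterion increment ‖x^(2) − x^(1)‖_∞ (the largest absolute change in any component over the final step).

0.222

Iteration 1:
  p = (5 - (3)·0.000) / (5) = 1.000
  q = (-6 - (-3.3)·1.000) / (7.3) = -0.370
Iteration 2:
  p = (5 - (3)·-0.370) / (5) = 1.222
  q = (-6 - (-3.3)·1.222) / (7.3) = -0.270
Change: (0.222, 0.100) → max |·| = 0.222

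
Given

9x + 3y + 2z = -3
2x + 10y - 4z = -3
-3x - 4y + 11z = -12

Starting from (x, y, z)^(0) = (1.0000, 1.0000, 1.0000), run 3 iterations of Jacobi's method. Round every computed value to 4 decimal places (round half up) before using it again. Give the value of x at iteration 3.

Iteration 1:
  x = (-3 - (3)·1.0000 - (2)·1.0000) / (9) = -0.8889
  y = (-3 - (2)·1.0000 - (-4)·1.0000) / (10) = -0.1000
  z = (-12 - (-3)·1.0000 - (-4)·1.0000) / (11) = -0.4545
Iteration 2:
  x = (-3 - (3)·-0.1000 - (2)·-0.4545) / (9) = -0.1990
  y = (-3 - (2)·-0.8889 - (-4)·-0.4545) / (10) = -0.3040
  z = (-12 - (-3)·-0.8889 - (-4)·-0.1000) / (11) = -1.3697
Iteration 3:
  x = (-3 - (3)·-0.3040 - (2)·-1.3697) / (9) = 0.0724
  y = (-3 - (2)·-0.1990 - (-4)·-1.3697) / (10) = -0.8081
  z = (-12 - (-3)·-0.1990 - (-4)·-0.3040) / (11) = -1.2557

0.0724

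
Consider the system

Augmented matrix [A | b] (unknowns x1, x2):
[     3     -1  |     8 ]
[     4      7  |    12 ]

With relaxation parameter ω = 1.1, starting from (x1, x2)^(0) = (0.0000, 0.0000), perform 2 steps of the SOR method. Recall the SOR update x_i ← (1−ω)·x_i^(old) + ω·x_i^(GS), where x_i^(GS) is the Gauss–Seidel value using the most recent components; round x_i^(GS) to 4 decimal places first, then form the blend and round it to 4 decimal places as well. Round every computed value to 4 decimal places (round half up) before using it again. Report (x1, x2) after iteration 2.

Iteration 1:
  x1: GS value = (8 - (-1)·0.0000) / (3) = 2.6667;  x1 ← (1−ω)·0.0000 + ω·2.6667 = 2.9334
  x2: GS value = (12 - (4)·2.9334) / (7) = 0.0381;  x2 ← (1−ω)·0.0000 + ω·0.0381 = 0.0419
Iteration 2:
  x1: GS value = (8 - (-1)·0.0419) / (3) = 2.6806;  x1 ← (1−ω)·2.9334 + ω·2.6806 = 2.6553
  x2: GS value = (12 - (4)·2.6553) / (7) = 0.1970;  x2 ← (1−ω)·0.0419 + ω·0.1970 = 0.2125

(2.6553, 0.2125)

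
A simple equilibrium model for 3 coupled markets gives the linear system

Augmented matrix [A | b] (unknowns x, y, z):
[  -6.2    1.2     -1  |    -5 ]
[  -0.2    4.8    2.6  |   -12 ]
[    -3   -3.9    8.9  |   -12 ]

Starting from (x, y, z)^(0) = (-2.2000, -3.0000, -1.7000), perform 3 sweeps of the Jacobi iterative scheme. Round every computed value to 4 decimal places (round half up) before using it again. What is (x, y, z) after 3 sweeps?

(0.9919, -1.4214, -1.2787)

Iteration 1:
  x = (-5 - (1.2)·-3.0000 - (-1)·-1.7000) / (-6.2) = 0.5000
  y = (-12 - (-0.2)·-2.2000 - (2.6)·-1.7000) / (4.8) = -1.6708
  z = (-12 - (-3)·-2.2000 - (-3.9)·-3.0000) / (8.9) = -3.4045
Iteration 2:
  x = (-5 - (1.2)·-1.6708 - (-1)·-3.4045) / (-6.2) = 1.0322
  y = (-12 - (-0.2)·0.5000 - (2.6)·-3.4045) / (4.8) = -0.6351
  z = (-12 - (-3)·0.5000 - (-3.9)·-1.6708) / (8.9) = -1.9119
Iteration 3:
  x = (-5 - (1.2)·-0.6351 - (-1)·-1.9119) / (-6.2) = 0.9919
  y = (-12 - (-0.2)·1.0322 - (2.6)·-1.9119) / (4.8) = -1.4214
  z = (-12 - (-3)·1.0322 - (-3.9)·-0.6351) / (8.9) = -1.2787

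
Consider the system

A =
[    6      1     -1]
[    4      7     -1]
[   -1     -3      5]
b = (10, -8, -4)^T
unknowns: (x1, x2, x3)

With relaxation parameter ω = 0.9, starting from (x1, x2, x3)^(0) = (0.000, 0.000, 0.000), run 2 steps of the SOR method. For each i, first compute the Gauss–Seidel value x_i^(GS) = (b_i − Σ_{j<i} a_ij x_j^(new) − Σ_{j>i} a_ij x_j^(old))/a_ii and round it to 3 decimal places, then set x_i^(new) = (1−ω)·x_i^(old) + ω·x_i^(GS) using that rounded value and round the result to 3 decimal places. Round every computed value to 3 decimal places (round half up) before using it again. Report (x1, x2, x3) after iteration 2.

(1.707, -2.269, -1.780)

Iteration 1:
  x1: GS value = (10 - (1)·0.000 - (-1)·0.000) / (6) = 1.667;  x1 ← (1−ω)·0.000 + ω·1.667 = 1.500
  x2: GS value = (-8 - (4)·1.500 - (-1)·0.000) / (7) = -2.000;  x2 ← (1−ω)·0.000 + ω·-2.000 = -1.800
  x3: GS value = (-4 - (-1)·1.500 - (-3)·-1.800) / (5) = -1.580;  x3 ← (1−ω)·0.000 + ω·-1.580 = -1.422
Iteration 2:
  x1: GS value = (10 - (1)·-1.800 - (-1)·-1.422) / (6) = 1.730;  x1 ← (1−ω)·1.500 + ω·1.730 = 1.707
  x2: GS value = (-8 - (4)·1.707 - (-1)·-1.422) / (7) = -2.321;  x2 ← (1−ω)·-1.800 + ω·-2.321 = -2.269
  x3: GS value = (-4 - (-1)·1.707 - (-3)·-2.269) / (5) = -1.820;  x3 ← (1−ω)·-1.422 + ω·-1.820 = -1.780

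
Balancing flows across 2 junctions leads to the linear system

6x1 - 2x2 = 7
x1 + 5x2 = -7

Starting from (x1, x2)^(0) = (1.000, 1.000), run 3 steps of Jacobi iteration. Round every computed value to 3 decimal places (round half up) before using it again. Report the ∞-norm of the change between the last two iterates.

Iteration 1:
  x1 = (7 - (-2)·1.000) / (6) = 1.500
  x2 = (-7 - (1)·1.000) / (5) = -1.600
Iteration 2:
  x1 = (7 - (-2)·-1.600) / (6) = 0.633
  x2 = (-7 - (1)·1.500) / (5) = -1.700
Iteration 3:
  x1 = (7 - (-2)·-1.700) / (6) = 0.600
  x2 = (-7 - (1)·0.633) / (5) = -1.527
Change: (-0.033, 0.173) → max |·| = 0.173

0.173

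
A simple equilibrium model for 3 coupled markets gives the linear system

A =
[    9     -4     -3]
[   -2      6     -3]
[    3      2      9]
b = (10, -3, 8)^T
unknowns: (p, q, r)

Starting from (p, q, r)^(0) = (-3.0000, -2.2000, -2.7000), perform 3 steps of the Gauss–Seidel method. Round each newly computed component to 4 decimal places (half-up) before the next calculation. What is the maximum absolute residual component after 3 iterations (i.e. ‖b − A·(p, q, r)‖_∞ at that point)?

Iteration 1:
  p = (10 - (-4)·-2.2000 - (-3)·-2.7000) / (9) = -0.7667
  q = (-3 - (-2)·-0.7667 - (-3)·-2.7000) / (6) = -2.1056
  r = (8 - (3)·-0.7667 - (2)·-2.1056) / (9) = 1.6124
Iteration 2:
  p = (10 - (-4)·-2.1056 - (-3)·1.6124) / (9) = 0.7128
  q = (-3 - (-2)·0.7128 - (-3)·1.6124) / (6) = 0.5438
  r = (8 - (3)·0.7128 - (2)·0.5438) / (9) = 0.5304
Iteration 3:
  p = (10 - (-4)·0.5438 - (-3)·0.5304) / (9) = 1.5296
  q = (-3 - (-2)·1.5296 - (-3)·0.5304) / (6) = 0.2751
  r = (8 - (3)·1.5296 - (2)·0.2751) / (9) = 0.3179
Residual b − A·x = (-1.7123, -0.6377, -0.0001); ∞-norm = 1.7123

1.7123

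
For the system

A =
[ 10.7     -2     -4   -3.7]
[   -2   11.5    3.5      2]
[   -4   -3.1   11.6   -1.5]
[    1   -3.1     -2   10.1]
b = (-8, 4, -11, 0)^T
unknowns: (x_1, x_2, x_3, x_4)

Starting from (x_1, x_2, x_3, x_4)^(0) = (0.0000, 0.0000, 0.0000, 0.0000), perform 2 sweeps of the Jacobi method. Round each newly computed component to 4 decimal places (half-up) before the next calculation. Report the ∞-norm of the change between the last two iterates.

Iteration 1:
  x_1 = (-8 - (-2)·0.0000 - (-4)·0.0000 - (-3.7)·0.0000) / (10.7) = -0.7477
  x_2 = (4 - (-2)·0.0000 - (3.5)·0.0000 - (2)·0.0000) / (11.5) = 0.3478
  x_3 = (-11 - (-4)·0.0000 - (-3.1)·0.0000 - (-1.5)·0.0000) / (11.6) = -0.9483
  x_4 = (0 - (1)·0.0000 - (-3.1)·0.0000 - (-2)·0.0000) / (10.1) = 0.0000
Iteration 2:
  x_1 = (-8 - (-2)·0.3478 - (-4)·-0.9483 - (-3.7)·0.0000) / (10.7) = -1.0372
  x_2 = (4 - (-2)·-0.7477 - (3.5)·-0.9483 - (2)·0.0000) / (11.5) = 0.5064
  x_3 = (-11 - (-4)·-0.7477 - (-3.1)·0.3478 - (-1.5)·0.0000) / (11.6) = -1.1132
  x_4 = (0 - (1)·-0.7477 - (-3.1)·0.3478 - (-2)·-0.9483) / (10.1) = -0.0070
Change: (-0.2895, 0.1586, -0.1649, -0.0070) → max |·| = 0.2895

0.2895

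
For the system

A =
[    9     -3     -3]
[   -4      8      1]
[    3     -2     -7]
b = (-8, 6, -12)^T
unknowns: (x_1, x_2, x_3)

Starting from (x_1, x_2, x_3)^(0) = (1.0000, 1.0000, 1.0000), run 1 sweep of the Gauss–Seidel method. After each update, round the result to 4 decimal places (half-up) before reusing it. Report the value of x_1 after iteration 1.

-0.2222

Iteration 1:
  x_1 = (-8 - (-3)·1.0000 - (-3)·1.0000) / (9) = -0.2222
  x_2 = (6 - (-4)·-0.2222 - (1)·1.0000) / (8) = 0.5139
  x_3 = (-12 - (3)·-0.2222 - (-2)·0.5139) / (-7) = 1.4722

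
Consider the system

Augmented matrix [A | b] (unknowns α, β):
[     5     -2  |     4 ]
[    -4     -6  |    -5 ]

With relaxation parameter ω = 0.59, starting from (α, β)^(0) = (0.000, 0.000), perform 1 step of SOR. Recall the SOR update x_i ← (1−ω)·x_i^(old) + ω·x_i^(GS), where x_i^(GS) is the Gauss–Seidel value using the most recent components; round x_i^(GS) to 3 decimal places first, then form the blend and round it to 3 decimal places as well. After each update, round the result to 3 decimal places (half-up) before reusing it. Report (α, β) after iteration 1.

Iteration 1:
  α: GS value = (4 - (-2)·0.000) / (5) = 0.800;  α ← (1−ω)·0.000 + ω·0.800 = 0.472
  β: GS value = (-5 - (-4)·0.472) / (-6) = 0.519;  β ← (1−ω)·0.000 + ω·0.519 = 0.306

(0.472, 0.306)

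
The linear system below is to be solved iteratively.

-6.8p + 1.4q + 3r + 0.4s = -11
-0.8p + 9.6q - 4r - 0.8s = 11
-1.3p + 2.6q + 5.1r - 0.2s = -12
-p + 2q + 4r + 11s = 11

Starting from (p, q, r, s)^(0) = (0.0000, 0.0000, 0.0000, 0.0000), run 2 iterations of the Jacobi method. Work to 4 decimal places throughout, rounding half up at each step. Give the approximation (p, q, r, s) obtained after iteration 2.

Iteration 1:
  p = (-11 - (1.4)·0.0000 - (3)·0.0000 - (0.4)·0.0000) / (-6.8) = 1.6176
  q = (11 - (-0.8)·0.0000 - (-4)·0.0000 - (-0.8)·0.0000) / (9.6) = 1.1458
  r = (-12 - (-1.3)·0.0000 - (2.6)·0.0000 - (-0.2)·0.0000) / (5.1) = -2.3529
  s = (11 - (-1)·0.0000 - (2)·0.0000 - (4)·0.0000) / (11) = 1.0000
Iteration 2:
  p = (-11 - (1.4)·1.1458 - (3)·-2.3529 - (0.4)·1.0000) / (-6.8) = 0.8743
  q = (11 - (-0.8)·1.6176 - (-4)·-2.3529 - (-0.8)·1.0000) / (9.6) = 0.3836
  r = (-12 - (-1.3)·1.6176 - (2.6)·1.1458 - (-0.2)·1.0000) / (5.1) = -2.4855
  s = (11 - (-1)·1.6176 - (2)·1.1458 - (4)·-2.3529) / (11) = 1.7943

(0.8743, 0.3836, -2.4855, 1.7943)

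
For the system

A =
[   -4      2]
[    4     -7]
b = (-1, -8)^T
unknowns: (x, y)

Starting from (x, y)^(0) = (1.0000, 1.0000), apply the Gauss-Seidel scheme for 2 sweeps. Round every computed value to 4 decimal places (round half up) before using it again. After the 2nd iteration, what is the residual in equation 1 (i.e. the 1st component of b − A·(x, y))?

Iteration 1:
  x = (-1 - (2)·1.0000) / (-4) = 0.7500
  y = (-8 - (4)·0.7500) / (-7) = 1.5714
Iteration 2:
  x = (-1 - (2)·1.5714) / (-4) = 1.0357
  y = (-8 - (4)·1.0357) / (-7) = 1.7347
Residual b − A·x = (-0.3266, 0.0001)

-0.3266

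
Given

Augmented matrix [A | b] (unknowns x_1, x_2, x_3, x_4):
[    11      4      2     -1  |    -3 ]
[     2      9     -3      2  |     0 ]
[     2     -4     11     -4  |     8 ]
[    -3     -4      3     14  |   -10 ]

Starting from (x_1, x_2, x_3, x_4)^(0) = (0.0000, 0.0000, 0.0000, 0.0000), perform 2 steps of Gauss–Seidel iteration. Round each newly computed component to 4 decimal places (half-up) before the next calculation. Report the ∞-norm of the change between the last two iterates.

Iteration 1:
  x_1 = (-3 - (4)·0.0000 - (2)·0.0000 - (-1)·0.0000) / (11) = -0.2727
  x_2 = (0 - (2)·-0.2727 - (-3)·0.0000 - (2)·0.0000) / (9) = 0.0606
  x_3 = (8 - (2)·-0.2727 - (-4)·0.0606 - (-4)·0.0000) / (11) = 0.7989
  x_4 = (-10 - (-3)·-0.2727 - (-4)·0.0606 - (3)·0.7989) / (14) = -0.9266
Iteration 2:
  x_1 = (-3 - (4)·0.0606 - (2)·0.7989 - (-1)·-0.9266) / (11) = -0.5243
  x_2 = (0 - (2)·-0.5243 - (-3)·0.7989 - (2)·-0.9266) / (9) = 0.5887
  x_3 = (8 - (2)·-0.5243 - (-4)·0.5887 - (-4)·-0.9266) / (11) = 0.6997
  x_4 = (-10 - (-3)·-0.5243 - (-4)·0.5887 - (3)·0.6997) / (14) = -0.8084
Change: (-0.2516, 0.5281, -0.0992, 0.1182) → max |·| = 0.5281

0.5281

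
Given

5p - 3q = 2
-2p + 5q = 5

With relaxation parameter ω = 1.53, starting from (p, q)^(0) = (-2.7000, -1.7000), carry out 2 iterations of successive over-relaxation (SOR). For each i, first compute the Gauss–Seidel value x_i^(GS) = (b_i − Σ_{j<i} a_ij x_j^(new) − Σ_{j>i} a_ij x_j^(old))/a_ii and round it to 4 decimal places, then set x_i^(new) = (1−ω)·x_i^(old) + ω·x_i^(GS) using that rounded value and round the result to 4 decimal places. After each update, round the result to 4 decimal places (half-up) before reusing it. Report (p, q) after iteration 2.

(2.8591, 1.8348)

Iteration 1:
  p: GS value = (2 - (-3)·-1.7000) / (5) = -0.6200;  p ← (1−ω)·-2.7000 + ω·-0.6200 = 0.4824
  q: GS value = (5 - (-2)·0.4824) / (5) = 1.1930;  q ← (1−ω)·-1.7000 + ω·1.1930 = 2.7263
Iteration 2:
  p: GS value = (2 - (-3)·2.7263) / (5) = 2.0358;  p ← (1−ω)·0.4824 + ω·2.0358 = 2.8591
  q: GS value = (5 - (-2)·2.8591) / (5) = 2.1436;  q ← (1−ω)·2.7263 + ω·2.1436 = 1.8348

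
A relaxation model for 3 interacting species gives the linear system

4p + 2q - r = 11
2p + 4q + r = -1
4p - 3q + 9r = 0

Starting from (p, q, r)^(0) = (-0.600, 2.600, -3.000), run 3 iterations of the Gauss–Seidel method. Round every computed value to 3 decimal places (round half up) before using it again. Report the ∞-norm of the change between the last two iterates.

Iteration 1:
  p = (11 - (2)·2.600 - (-1)·-3.000) / (4) = 0.700
  q = (-1 - (2)·0.700 - (1)·-3.000) / (4) = 0.150
  r = (0 - (4)·0.700 - (-3)·0.150) / (9) = -0.261
Iteration 2:
  p = (11 - (2)·0.150 - (-1)·-0.261) / (4) = 2.610
  q = (-1 - (2)·2.610 - (1)·-0.261) / (4) = -1.490
  r = (0 - (4)·2.610 - (-3)·-1.490) / (9) = -1.657
Iteration 3:
  p = (11 - (2)·-1.490 - (-1)·-1.657) / (4) = 3.081
  q = (-1 - (2)·3.081 - (1)·-1.657) / (4) = -1.376
  r = (0 - (4)·3.081 - (-3)·-1.376) / (9) = -1.828
Change: (0.471, 0.114, -0.171) → max |·| = 0.471

0.471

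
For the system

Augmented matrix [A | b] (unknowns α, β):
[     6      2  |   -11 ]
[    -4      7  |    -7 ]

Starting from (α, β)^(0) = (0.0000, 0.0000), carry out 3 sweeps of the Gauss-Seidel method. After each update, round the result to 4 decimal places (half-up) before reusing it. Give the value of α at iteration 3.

Iteration 1:
  α = (-11 - (2)·0.0000) / (6) = -1.8333
  β = (-7 - (-4)·-1.8333) / (7) = -2.0476
Iteration 2:
  α = (-11 - (2)·-2.0476) / (6) = -1.1508
  β = (-7 - (-4)·-1.1508) / (7) = -1.6576
Iteration 3:
  α = (-11 - (2)·-1.6576) / (6) = -1.2808
  β = (-7 - (-4)·-1.2808) / (7) = -1.7319

-1.2808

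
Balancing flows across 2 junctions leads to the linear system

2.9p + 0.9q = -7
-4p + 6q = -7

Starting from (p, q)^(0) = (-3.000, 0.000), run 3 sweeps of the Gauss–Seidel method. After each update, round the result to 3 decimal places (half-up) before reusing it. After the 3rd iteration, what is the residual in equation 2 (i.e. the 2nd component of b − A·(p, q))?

0.002

Iteration 1:
  p = (-7 - (0.9)·0.000) / (2.9) = -2.414
  q = (-7 - (-4)·-2.414) / (6) = -2.776
Iteration 2:
  p = (-7 - (0.9)·-2.776) / (2.9) = -1.552
  q = (-7 - (-4)·-1.552) / (6) = -2.201
Iteration 3:
  p = (-7 - (0.9)·-2.201) / (2.9) = -1.731
  q = (-7 - (-4)·-1.731) / (6) = -2.321
Residual b − A·x = (0.109, 0.002)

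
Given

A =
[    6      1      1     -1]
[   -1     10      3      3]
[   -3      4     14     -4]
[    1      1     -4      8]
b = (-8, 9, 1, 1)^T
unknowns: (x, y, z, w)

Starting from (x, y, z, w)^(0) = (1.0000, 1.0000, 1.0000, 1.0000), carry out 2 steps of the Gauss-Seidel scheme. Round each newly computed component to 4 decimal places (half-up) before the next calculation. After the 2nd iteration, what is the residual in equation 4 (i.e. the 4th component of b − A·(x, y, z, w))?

Iteration 1:
  x = (-8 - (1)·1.0000 - (1)·1.0000 - (-1)·1.0000) / (6) = -1.5000
  y = (9 - (-1)·-1.5000 - (3)·1.0000 - (3)·1.0000) / (10) = 0.1500
  z = (1 - (-3)·-1.5000 - (4)·0.1500 - (-4)·1.0000) / (14) = -0.0071
  w = (1 - (1)·-1.5000 - (1)·0.1500 - (-4)·-0.0071) / (8) = 0.2902
Iteration 2:
  x = (-8 - (1)·0.1500 - (1)·-0.0071 - (-1)·0.2902) / (6) = -1.3088
  y = (9 - (-1)·-1.3088 - (3)·-0.0071 - (3)·0.2902) / (10) = 0.6842
  z = (1 - (-3)·-1.3088 - (4)·0.6842 - (-4)·0.2902) / (14) = -0.3216
  w = (1 - (1)·-1.3088 - (1)·0.6842 - (-4)·-0.3216) / (8) = 0.0423
Residual b − A·x = (-0.4675, 1.6871, -0.9916, -0.0002)

-0.0002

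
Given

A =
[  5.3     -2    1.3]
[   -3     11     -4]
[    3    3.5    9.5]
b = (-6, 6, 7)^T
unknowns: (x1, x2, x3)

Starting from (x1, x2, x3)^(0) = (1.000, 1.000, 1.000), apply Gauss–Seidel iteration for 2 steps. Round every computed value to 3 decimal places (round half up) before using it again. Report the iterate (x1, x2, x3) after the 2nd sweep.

Iteration 1:
  x1 = (-6 - (-2)·1.000 - (1.3)·1.000) / (5.3) = -1.000
  x2 = (6 - (-3)·-1.000 - (-4)·1.000) / (11) = 0.636
  x3 = (7 - (3)·-1.000 - (3.5)·0.636) / (9.5) = 0.818
Iteration 2:
  x1 = (-6 - (-2)·0.636 - (1.3)·0.818) / (5.3) = -1.093
  x2 = (6 - (-3)·-1.093 - (-4)·0.818) / (11) = 0.545
  x3 = (7 - (3)·-1.093 - (3.5)·0.545) / (9.5) = 0.881

(-1.093, 0.545, 0.881)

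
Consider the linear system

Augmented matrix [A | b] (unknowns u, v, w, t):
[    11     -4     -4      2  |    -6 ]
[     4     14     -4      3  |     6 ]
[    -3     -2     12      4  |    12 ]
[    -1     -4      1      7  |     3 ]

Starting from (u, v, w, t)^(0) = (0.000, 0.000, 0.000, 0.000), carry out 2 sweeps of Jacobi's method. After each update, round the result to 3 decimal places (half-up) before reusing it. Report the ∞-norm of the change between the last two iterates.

Iteration 1:
  u = (-6 - (-4)·0.000 - (-4)·0.000 - (2)·0.000) / (11) = -0.545
  v = (6 - (4)·0.000 - (-4)·0.000 - (3)·0.000) / (14) = 0.429
  w = (12 - (-3)·0.000 - (-2)·0.000 - (4)·0.000) / (12) = 1.000
  t = (3 - (-1)·0.000 - (-4)·0.000 - (1)·0.000) / (7) = 0.429
Iteration 2:
  u = (-6 - (-4)·0.429 - (-4)·1.000 - (2)·0.429) / (11) = -0.104
  v = (6 - (4)·-0.545 - (-4)·1.000 - (3)·0.429) / (14) = 0.778
  w = (12 - (-3)·-0.545 - (-2)·0.429 - (4)·0.429) / (12) = 0.792
  t = (3 - (-1)·-0.545 - (-4)·0.429 - (1)·1.000) / (7) = 0.453
Change: (0.441, 0.349, -0.208, 0.024) → max |·| = 0.441

0.441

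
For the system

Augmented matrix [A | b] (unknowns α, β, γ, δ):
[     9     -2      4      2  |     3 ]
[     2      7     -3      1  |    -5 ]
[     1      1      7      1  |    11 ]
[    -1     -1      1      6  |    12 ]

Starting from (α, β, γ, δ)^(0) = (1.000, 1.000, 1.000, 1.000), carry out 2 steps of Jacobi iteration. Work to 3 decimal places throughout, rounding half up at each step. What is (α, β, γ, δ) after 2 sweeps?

(-0.815, -0.502, 1.380, 1.672)

Iteration 1:
  α = (3 - (-2)·1.000 - (4)·1.000 - (2)·1.000) / (9) = -0.111
  β = (-5 - (2)·1.000 - (-3)·1.000 - (1)·1.000) / (7) = -0.714
  γ = (11 - (1)·1.000 - (1)·1.000 - (1)·1.000) / (7) = 1.143
  δ = (12 - (-1)·1.000 - (-1)·1.000 - (1)·1.000) / (6) = 2.167
Iteration 2:
  α = (3 - (-2)·-0.714 - (4)·1.143 - (2)·2.167) / (9) = -0.815
  β = (-5 - (2)·-0.111 - (-3)·1.143 - (1)·2.167) / (7) = -0.502
  γ = (11 - (1)·-0.111 - (1)·-0.714 - (1)·2.167) / (7) = 1.380
  δ = (12 - (-1)·-0.111 - (-1)·-0.714 - (1)·1.143) / (6) = 1.672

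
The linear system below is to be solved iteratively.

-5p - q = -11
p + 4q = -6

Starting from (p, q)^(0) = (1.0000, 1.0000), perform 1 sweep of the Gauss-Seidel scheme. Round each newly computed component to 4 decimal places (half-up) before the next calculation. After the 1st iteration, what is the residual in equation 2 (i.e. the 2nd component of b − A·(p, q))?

0.0000

Iteration 1:
  p = (-11 - (-1)·1.0000) / (-5) = 2.0000
  q = (-6 - (1)·2.0000) / (4) = -2.0000
Residual b − A·x = (-3.0000, 0.0000)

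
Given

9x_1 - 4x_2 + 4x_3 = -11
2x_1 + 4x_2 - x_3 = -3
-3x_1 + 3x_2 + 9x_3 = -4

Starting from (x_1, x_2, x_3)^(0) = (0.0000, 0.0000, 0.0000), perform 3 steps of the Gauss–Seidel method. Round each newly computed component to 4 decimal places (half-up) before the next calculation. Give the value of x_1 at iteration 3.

Iteration 1:
  x_1 = (-11 - (-4)·0.0000 - (4)·0.0000) / (9) = -1.2222
  x_2 = (-3 - (2)·-1.2222 - (-1)·0.0000) / (4) = -0.1389
  x_3 = (-4 - (-3)·-1.2222 - (3)·-0.1389) / (9) = -0.8055
Iteration 2:
  x_1 = (-11 - (-4)·-0.1389 - (4)·-0.8055) / (9) = -0.9260
  x_2 = (-3 - (2)·-0.9260 - (-1)·-0.8055) / (4) = -0.4884
  x_3 = (-4 - (-3)·-0.9260 - (3)·-0.4884) / (9) = -0.5903
Iteration 3:
  x_1 = (-11 - (-4)·-0.4884 - (4)·-0.5903) / (9) = -1.1769
  x_2 = (-3 - (2)·-1.1769 - (-1)·-0.5903) / (4) = -0.3091
  x_3 = (-4 - (-3)·-1.1769 - (3)·-0.3091) / (9) = -0.7337

-1.1769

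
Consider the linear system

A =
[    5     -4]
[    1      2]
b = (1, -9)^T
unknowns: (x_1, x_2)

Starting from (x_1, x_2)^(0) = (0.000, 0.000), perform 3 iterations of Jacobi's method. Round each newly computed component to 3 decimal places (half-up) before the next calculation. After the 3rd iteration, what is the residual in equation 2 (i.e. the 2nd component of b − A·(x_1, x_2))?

Iteration 1:
  x_1 = (1 - (-4)·0.000) / (5) = 0.200
  x_2 = (-9 - (1)·0.000) / (2) = -4.500
Iteration 2:
  x_1 = (1 - (-4)·-4.500) / (5) = -3.400
  x_2 = (-9 - (1)·0.200) / (2) = -4.600
Iteration 3:
  x_1 = (1 - (-4)·-4.600) / (5) = -3.480
  x_2 = (-9 - (1)·-3.400) / (2) = -2.800
Residual b − A·x = (7.200, 0.080)

0.080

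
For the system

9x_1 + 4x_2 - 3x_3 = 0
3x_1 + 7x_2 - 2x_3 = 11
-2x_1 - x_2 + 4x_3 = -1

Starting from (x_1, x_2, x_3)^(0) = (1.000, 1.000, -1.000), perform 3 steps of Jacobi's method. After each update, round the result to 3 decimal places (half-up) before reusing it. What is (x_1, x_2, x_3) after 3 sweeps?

(-1.052, 1.542, 0.155)

Iteration 1:
  x_1 = (0 - (4)·1.000 - (-3)·-1.000) / (9) = -0.778
  x_2 = (11 - (3)·1.000 - (-2)·-1.000) / (7) = 0.857
  x_3 = (-1 - (-2)·1.000 - (-1)·1.000) / (4) = 0.500
Iteration 2:
  x_1 = (0 - (4)·0.857 - (-3)·0.500) / (9) = -0.214
  x_2 = (11 - (3)·-0.778 - (-2)·0.500) / (7) = 2.048
  x_3 = (-1 - (-2)·-0.778 - (-1)·0.857) / (4) = -0.425
Iteration 3:
  x_1 = (0 - (4)·2.048 - (-3)·-0.425) / (9) = -1.052
  x_2 = (11 - (3)·-0.214 - (-2)·-0.425) / (7) = 1.542
  x_3 = (-1 - (-2)·-0.214 - (-1)·2.048) / (4) = 0.155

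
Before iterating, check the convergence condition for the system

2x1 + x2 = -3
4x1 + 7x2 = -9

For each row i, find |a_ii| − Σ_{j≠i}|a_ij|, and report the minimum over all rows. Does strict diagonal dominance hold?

1

row 1: |2| − (1) = 1
row 2: |7| − (4) = 3
minimum over rows = 1 → strictly diagonally dominant (convergence guaranteed)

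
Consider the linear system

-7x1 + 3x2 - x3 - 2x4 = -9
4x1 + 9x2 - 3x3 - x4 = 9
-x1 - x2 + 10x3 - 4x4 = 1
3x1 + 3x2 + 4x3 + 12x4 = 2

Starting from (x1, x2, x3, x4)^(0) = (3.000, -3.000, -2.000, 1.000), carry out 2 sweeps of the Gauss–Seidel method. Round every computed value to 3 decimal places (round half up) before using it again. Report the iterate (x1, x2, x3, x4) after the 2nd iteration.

(1.434, 0.530, 0.246, -0.406)

Iteration 1:
  x1 = (-9 - (3)·-3.000 - (-1)·-2.000 - (-2)·1.000) / (-7) = 0.000
  x2 = (9 - (4)·0.000 - (-3)·-2.000 - (-1)·1.000) / (9) = 0.444
  x3 = (1 - (-1)·0.000 - (-1)·0.444 - (-4)·1.000) / (10) = 0.544
  x4 = (2 - (3)·0.000 - (3)·0.444 - (4)·0.544) / (12) = -0.126
Iteration 2:
  x1 = (-9 - (3)·0.444 - (-1)·0.544 - (-2)·-0.126) / (-7) = 1.434
  x2 = (9 - (4)·1.434 - (-3)·0.544 - (-1)·-0.126) / (9) = 0.530
  x3 = (1 - (-1)·1.434 - (-1)·0.530 - (-4)·-0.126) / (10) = 0.246
  x4 = (2 - (3)·1.434 - (3)·0.530 - (4)·0.246) / (12) = -0.406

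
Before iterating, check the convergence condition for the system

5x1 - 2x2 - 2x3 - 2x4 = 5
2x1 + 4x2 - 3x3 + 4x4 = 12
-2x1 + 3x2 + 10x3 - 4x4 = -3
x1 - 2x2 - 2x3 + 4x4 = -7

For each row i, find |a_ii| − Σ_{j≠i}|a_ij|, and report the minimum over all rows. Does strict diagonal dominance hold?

row 1: |5| − (2+2+2) = -1
row 2: |4| − (2+3+4) = -5
row 3: |10| − (2+3+4) = 1
row 4: |4| − (1+2+2) = -1
minimum over rows = -5 → not strictly diagonally dominant

-5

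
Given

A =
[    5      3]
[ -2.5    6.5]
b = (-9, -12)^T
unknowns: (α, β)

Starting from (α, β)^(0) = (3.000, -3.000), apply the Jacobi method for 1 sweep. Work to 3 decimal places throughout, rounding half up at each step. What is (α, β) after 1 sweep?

(0.000, -0.692)

Iteration 1:
  α = (-9 - (3)·-3.000) / (5) = 0.000
  β = (-12 - (-2.5)·3.000) / (6.5) = -0.692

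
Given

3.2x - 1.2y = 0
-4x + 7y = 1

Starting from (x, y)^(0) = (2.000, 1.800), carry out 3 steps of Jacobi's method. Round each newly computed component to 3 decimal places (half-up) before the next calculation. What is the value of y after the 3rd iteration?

0.418

Iteration 1:
  x = (0 - (-1.2)·1.800) / (3.2) = 0.675
  y = (1 - (-4)·2.000) / (7) = 1.286
Iteration 2:
  x = (0 - (-1.2)·1.286) / (3.2) = 0.482
  y = (1 - (-4)·0.675) / (7) = 0.529
Iteration 3:
  x = (0 - (-1.2)·0.529) / (3.2) = 0.198
  y = (1 - (-4)·0.482) / (7) = 0.418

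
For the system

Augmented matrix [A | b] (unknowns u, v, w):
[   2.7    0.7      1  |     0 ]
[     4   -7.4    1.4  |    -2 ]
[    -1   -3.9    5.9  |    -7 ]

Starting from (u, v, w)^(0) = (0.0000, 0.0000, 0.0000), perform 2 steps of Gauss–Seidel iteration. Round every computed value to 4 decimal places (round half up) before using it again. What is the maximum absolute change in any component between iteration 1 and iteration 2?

Iteration 1:
  u = (0 - (0.7)·0.0000 - (1)·0.0000) / (2.7) = 0.0000
  v = (-2 - (4)·0.0000 - (1.4)·0.0000) / (-7.4) = 0.2703
  w = (-7 - (-1)·0.0000 - (-3.9)·0.2703) / (5.9) = -1.0078
Iteration 2:
  u = (0 - (0.7)·0.2703 - (1)·-1.0078) / (2.7) = 0.3032
  v = (-2 - (4)·0.3032 - (1.4)·-1.0078) / (-7.4) = 0.2435
  w = (-7 - (-1)·0.3032 - (-3.9)·0.2435) / (5.9) = -0.9741
Change: (0.3032, -0.0268, 0.0337) → max |·| = 0.3032

0.3032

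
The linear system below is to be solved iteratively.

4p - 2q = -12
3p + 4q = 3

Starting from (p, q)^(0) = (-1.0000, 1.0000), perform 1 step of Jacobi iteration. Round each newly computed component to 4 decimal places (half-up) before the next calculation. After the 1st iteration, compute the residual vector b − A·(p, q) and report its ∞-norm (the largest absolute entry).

4.5000

Iteration 1:
  p = (-12 - (-2)·1.0000) / (4) = -2.5000
  q = (3 - (3)·-1.0000) / (4) = 1.5000
Residual b − A·x = (1.0000, 4.5000); ∞-norm = 4.5000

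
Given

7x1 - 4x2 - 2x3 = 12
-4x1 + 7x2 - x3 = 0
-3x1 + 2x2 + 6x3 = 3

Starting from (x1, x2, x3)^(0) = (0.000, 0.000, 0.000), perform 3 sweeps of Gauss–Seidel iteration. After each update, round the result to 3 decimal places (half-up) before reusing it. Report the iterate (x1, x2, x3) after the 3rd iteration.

Iteration 1:
  x1 = (12 - (-4)·0.000 - (-2)·0.000) / (7) = 1.714
  x2 = (0 - (-4)·1.714 - (-1)·0.000) / (7) = 0.979
  x3 = (3 - (-3)·1.714 - (2)·0.979) / (6) = 1.031
Iteration 2:
  x1 = (12 - (-4)·0.979 - (-2)·1.031) / (7) = 2.568
  x2 = (0 - (-4)·2.568 - (-1)·1.031) / (7) = 1.615
  x3 = (3 - (-3)·2.568 - (2)·1.615) / (6) = 1.246
Iteration 3:
  x1 = (12 - (-4)·1.615 - (-2)·1.246) / (7) = 2.993
  x2 = (0 - (-4)·2.993 - (-1)·1.246) / (7) = 1.888
  x3 = (3 - (-3)·2.993 - (2)·1.888) / (6) = 1.367

(2.993, 1.888, 1.367)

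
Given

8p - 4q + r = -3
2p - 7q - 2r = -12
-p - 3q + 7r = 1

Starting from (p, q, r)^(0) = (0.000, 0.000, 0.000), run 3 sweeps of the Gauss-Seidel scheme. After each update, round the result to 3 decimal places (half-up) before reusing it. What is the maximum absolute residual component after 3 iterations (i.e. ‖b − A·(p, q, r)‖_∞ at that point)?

Iteration 1:
  p = (-3 - (-4)·0.000 - (1)·0.000) / (8) = -0.375
  q = (-12 - (2)·-0.375 - (-2)·0.000) / (-7) = 1.607
  r = (1 - (-1)·-0.375 - (-3)·1.607) / (7) = 0.778
Iteration 2:
  p = (-3 - (-4)·1.607 - (1)·0.778) / (8) = 0.331
  q = (-12 - (2)·0.331 - (-2)·0.778) / (-7) = 1.587
  r = (1 - (-1)·0.331 - (-3)·1.587) / (7) = 0.870
Iteration 3:
  p = (-3 - (-4)·1.587 - (1)·0.870) / (8) = 0.310
  q = (-12 - (2)·0.310 - (-2)·0.870) / (-7) = 1.554
  r = (1 - (-1)·0.310 - (-3)·1.554) / (7) = 0.853
Residual b − A·x = (-0.117, -0.036, 0.001); ∞-norm = 0.117

0.117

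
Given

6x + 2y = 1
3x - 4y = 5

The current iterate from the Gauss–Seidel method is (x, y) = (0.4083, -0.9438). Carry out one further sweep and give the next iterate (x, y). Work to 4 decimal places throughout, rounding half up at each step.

One sweep:
  x = (1 - (2)·-0.9438) / (6) = 0.4813
  y = (5 - (3)·0.4813) / (-4) = -0.8890

(0.4813, -0.8890)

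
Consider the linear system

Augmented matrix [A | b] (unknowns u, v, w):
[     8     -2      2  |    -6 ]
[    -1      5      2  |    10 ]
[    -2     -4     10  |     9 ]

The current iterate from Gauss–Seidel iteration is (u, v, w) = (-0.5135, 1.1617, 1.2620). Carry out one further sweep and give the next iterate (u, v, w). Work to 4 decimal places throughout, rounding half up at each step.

One sweep:
  u = (-6 - (-2)·1.1617 - (2)·1.2620) / (8) = -0.7751
  v = (10 - (-1)·-0.7751 - (2)·1.2620) / (5) = 1.3402
  w = (9 - (-2)·-0.7751 - (-4)·1.3402) / (10) = 1.2811

(-0.7751, 1.3402, 1.2811)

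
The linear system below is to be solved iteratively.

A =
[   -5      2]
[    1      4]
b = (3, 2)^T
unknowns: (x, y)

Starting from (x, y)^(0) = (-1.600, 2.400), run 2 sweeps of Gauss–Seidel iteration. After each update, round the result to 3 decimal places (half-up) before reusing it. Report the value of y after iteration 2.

Iteration 1:
  x = (3 - (2)·2.400) / (-5) = 0.360
  y = (2 - (1)·0.360) / (4) = 0.410
Iteration 2:
  x = (3 - (2)·0.410) / (-5) = -0.436
  y = (2 - (1)·-0.436) / (4) = 0.609

0.609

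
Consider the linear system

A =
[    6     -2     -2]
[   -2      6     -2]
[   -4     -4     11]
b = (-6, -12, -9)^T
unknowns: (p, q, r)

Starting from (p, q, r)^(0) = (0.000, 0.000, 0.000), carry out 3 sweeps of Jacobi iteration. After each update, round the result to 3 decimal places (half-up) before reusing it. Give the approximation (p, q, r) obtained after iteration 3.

Iteration 1:
  p = (-6 - (-2)·0.000 - (-2)·0.000) / (6) = -1.000
  q = (-12 - (-2)·0.000 - (-2)·0.000) / (6) = -2.000
  r = (-9 - (-4)·0.000 - (-4)·0.000) / (11) = -0.818
Iteration 2:
  p = (-6 - (-2)·-2.000 - (-2)·-0.818) / (6) = -1.939
  q = (-12 - (-2)·-1.000 - (-2)·-0.818) / (6) = -2.606
  r = (-9 - (-4)·-1.000 - (-4)·-2.000) / (11) = -1.909
Iteration 3:
  p = (-6 - (-2)·-2.606 - (-2)·-1.909) / (6) = -2.505
  q = (-12 - (-2)·-1.939 - (-2)·-1.909) / (6) = -3.283
  r = (-9 - (-4)·-1.939 - (-4)·-2.606) / (11) = -2.471

(-2.505, -3.283, -2.471)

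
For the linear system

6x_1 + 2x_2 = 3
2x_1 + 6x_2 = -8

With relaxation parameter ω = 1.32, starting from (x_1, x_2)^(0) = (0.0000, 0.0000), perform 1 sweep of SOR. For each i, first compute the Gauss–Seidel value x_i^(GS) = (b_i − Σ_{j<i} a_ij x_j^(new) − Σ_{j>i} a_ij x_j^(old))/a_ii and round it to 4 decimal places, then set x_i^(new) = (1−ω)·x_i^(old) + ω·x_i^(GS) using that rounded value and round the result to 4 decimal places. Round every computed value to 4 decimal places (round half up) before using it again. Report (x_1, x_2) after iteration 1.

(0.6600, -2.0504)

Iteration 1:
  x_1: GS value = (3 - (2)·0.0000) / (6) = 0.5000;  x_1 ← (1−ω)·0.0000 + ω·0.5000 = 0.6600
  x_2: GS value = (-8 - (2)·0.6600) / (6) = -1.5533;  x_2 ← (1−ω)·0.0000 + ω·-1.5533 = -2.0504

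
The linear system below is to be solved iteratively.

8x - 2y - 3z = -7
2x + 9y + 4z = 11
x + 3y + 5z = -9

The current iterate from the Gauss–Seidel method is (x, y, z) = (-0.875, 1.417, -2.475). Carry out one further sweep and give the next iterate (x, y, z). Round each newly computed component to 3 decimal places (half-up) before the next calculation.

One sweep:
  x = (-7 - (-2)·1.417 - (-3)·-2.475) / (8) = -1.449
  y = (11 - (2)·-1.449 - (4)·-2.475) / (9) = 2.644
  z = (-9 - (1)·-1.449 - (3)·2.644) / (5) = -3.097

(-1.449, 2.644, -3.097)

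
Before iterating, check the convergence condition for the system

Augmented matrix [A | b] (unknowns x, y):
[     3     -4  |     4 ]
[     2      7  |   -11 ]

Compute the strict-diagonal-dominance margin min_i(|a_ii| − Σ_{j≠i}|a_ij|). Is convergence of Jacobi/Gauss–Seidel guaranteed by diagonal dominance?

row 1: |3| − (4) = -1
row 2: |7| − (2) = 5
minimum over rows = -1 → not strictly diagonally dominant

-1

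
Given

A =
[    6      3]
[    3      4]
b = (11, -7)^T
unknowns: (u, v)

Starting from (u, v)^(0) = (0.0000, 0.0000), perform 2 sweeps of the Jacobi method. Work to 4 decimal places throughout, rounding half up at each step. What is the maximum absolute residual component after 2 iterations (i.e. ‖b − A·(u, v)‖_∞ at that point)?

4.1252

Iteration 1:
  u = (11 - (3)·0.0000) / (6) = 1.8333
  v = (-7 - (3)·0.0000) / (4) = -1.7500
Iteration 2:
  u = (11 - (3)·-1.7500) / (6) = 2.7083
  v = (-7 - (3)·1.8333) / (4) = -3.1250
Residual b − A·x = (4.1252, -2.6249); ∞-norm = 4.1252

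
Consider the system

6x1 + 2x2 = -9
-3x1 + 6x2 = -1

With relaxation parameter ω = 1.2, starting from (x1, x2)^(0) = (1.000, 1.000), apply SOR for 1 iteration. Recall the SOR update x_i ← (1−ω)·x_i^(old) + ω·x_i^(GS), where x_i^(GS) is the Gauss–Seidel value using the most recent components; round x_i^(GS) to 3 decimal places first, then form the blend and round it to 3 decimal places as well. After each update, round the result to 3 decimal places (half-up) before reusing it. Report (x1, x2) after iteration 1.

(-2.400, -1.840)

Iteration 1:
  x1: GS value = (-9 - (2)·1.000) / (6) = -1.833;  x1 ← (1−ω)·1.000 + ω·-1.833 = -2.400
  x2: GS value = (-1 - (-3)·-2.400) / (6) = -1.367;  x2 ← (1−ω)·1.000 + ω·-1.367 = -1.840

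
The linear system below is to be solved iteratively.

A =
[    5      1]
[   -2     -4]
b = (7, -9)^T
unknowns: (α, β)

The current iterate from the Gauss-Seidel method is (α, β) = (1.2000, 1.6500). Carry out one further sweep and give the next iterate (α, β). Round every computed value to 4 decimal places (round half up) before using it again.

One sweep:
  α = (7 - (1)·1.6500) / (5) = 1.0700
  β = (-9 - (-2)·1.0700) / (-4) = 1.7150

(1.0700, 1.7150)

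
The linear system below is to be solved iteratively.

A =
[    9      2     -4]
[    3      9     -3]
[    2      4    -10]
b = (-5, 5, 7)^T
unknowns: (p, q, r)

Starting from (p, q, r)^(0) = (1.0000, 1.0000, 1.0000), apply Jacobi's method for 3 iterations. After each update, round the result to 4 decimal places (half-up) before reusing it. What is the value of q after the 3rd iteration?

Iteration 1:
  p = (-5 - (2)·1.0000 - (-4)·1.0000) / (9) = -0.3333
  q = (5 - (3)·1.0000 - (-3)·1.0000) / (9) = 0.5556
  r = (7 - (2)·1.0000 - (4)·1.0000) / (-10) = -0.1000
Iteration 2:
  p = (-5 - (2)·0.5556 - (-4)·-0.1000) / (9) = -0.7235
  q = (5 - (3)·-0.3333 - (-3)·-0.1000) / (9) = 0.6333
  r = (7 - (2)·-0.3333 - (4)·0.5556) / (-10) = -0.5444
Iteration 3:
  p = (-5 - (2)·0.6333 - (-4)·-0.5444) / (9) = -0.9382
  q = (5 - (3)·-0.7235 - (-3)·-0.5444) / (9) = 0.6153
  r = (7 - (2)·-0.7235 - (4)·0.6333) / (-10) = -0.5914

0.6153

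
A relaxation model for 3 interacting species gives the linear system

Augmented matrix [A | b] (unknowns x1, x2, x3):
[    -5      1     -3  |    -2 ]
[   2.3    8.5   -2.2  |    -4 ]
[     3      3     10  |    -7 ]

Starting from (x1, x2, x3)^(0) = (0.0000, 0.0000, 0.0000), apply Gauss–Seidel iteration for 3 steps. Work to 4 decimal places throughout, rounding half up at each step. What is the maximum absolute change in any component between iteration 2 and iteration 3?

0.0426

Iteration 1:
  x1 = (-2 - (1)·0.0000 - (-3)·0.0000) / (-5) = 0.4000
  x2 = (-4 - (2.3)·0.4000 - (-2.2)·0.0000) / (8.5) = -0.5788
  x3 = (-7 - (3)·0.4000 - (3)·-0.5788) / (10) = -0.6464
Iteration 2:
  x1 = (-2 - (1)·-0.5788 - (-3)·-0.6464) / (-5) = 0.6721
  x2 = (-4 - (2.3)·0.6721 - (-2.2)·-0.6464) / (8.5) = -0.8198
  x3 = (-7 - (3)·0.6721 - (3)·-0.8198) / (10) = -0.6557
Iteration 3:
  x1 = (-2 - (1)·-0.8198 - (-3)·-0.6557) / (-5) = 0.6295
  x2 = (-4 - (2.3)·0.6295 - (-2.2)·-0.6557) / (8.5) = -0.8106
  x3 = (-7 - (3)·0.6295 - (3)·-0.8106) / (10) = -0.6457
Change: (-0.0426, 0.0092, 0.0100) → max |·| = 0.0426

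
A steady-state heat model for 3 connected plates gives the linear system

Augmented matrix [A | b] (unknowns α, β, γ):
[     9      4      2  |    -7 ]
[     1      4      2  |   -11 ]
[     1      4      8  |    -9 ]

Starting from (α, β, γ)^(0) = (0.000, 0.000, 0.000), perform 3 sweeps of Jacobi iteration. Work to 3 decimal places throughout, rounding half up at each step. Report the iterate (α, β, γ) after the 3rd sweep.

Iteration 1:
  α = (-7 - (4)·0.000 - (2)·0.000) / (9) = -0.778
  β = (-11 - (1)·0.000 - (2)·0.000) / (4) = -2.750
  γ = (-9 - (1)·0.000 - (4)·0.000) / (8) = -1.125
Iteration 2:
  α = (-7 - (4)·-2.750 - (2)·-1.125) / (9) = 0.694
  β = (-11 - (1)·-0.778 - (2)·-1.125) / (4) = -1.993
  γ = (-9 - (1)·-0.778 - (4)·-2.750) / (8) = 0.347
Iteration 3:
  α = (-7 - (4)·-1.993 - (2)·0.347) / (9) = 0.031
  β = (-11 - (1)·0.694 - (2)·0.347) / (4) = -3.097
  γ = (-9 - (1)·0.694 - (4)·-1.993) / (8) = -0.215

(0.031, -3.097, -0.215)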